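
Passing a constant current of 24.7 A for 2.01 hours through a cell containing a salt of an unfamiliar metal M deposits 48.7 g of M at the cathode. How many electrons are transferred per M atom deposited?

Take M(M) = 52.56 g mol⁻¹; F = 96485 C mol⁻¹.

2

Q = I·t = 24.70 A × 7236.0 s = 178700 C, so n(e⁻) = 178700/96485 = 1.852 mol.
n(M) deposited = 48.7 / 52.56 = 0.9266 mol.
Electrons per atom = n(e⁻)/n(M) = 1.852 / 0.9266 = 2.00 ≈ 2, so the ion is M²⁺.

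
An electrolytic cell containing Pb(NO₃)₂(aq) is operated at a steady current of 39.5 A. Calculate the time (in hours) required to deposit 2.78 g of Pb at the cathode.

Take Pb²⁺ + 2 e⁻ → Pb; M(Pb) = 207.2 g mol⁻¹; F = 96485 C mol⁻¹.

n(Pb) = m/M = 2.78 / 207.2 = 0.01342 mol.
Each Pb atom requires 2 electrons, so n(e⁻) = 2 × 0.01342 = 0.02683 mol.
Q = n(e⁻)·F = 0.02683 × 96485 = 2589 C.
t = Q/I = 2589 / 39.50 A = 65.55 s = 0.0182 h.

0.0182 h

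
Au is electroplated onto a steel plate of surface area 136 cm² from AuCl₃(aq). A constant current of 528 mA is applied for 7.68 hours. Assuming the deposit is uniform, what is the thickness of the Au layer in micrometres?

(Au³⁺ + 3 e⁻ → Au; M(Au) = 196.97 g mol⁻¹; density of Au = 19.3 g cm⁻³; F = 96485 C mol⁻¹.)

37.8 μm

Q = I·t = 0.5280 × 27648 = 14600 C; n(e⁻) = 0.1513 mol.
n(Au) = n(e⁻)/3 = 0.05043 mol, so m = 0.05043 × 196.97 = 9.934 g.
Volume = m/ρ = 9.934 / 19.3 = 0.5147 cm³.
Thickness = V/A = 0.5147 / 136 = 0.00378 cm = 37.8 μm.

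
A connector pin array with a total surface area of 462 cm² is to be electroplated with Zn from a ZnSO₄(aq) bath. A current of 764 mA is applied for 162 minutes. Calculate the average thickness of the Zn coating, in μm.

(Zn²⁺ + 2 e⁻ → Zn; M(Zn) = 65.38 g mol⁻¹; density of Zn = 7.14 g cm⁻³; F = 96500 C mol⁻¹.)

Q = I·t = 0.7640 × 9720.0 = 7426 C; n(e⁻) = 0.07695 mol.
n(Zn) = n(e⁻)/2 = 0.03848 mol, so m = 0.03848 × 65.38 = 2.516 g.
Volume = m/ρ = 2.516 / 7.14 = 0.3523 cm³.
Thickness = V/A = 0.3523 / 462 = 7.63 × 10⁻⁴ cm = 7.63 μm.

7.63 μm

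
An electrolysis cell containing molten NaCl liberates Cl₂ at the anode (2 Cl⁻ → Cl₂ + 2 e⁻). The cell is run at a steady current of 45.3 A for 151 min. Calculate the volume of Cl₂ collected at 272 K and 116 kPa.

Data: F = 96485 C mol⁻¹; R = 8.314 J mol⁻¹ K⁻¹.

Q = I·t = 45.30 A × 9060.0 s = 410400 C.
n(e⁻) = Q/F = 410400 / 96485 = 4.254 mol.
2 electrons are transferred per Cl₂ molecule, so n(Cl₂) = 4.254 / 2 = 2.127 mol.
V = nRT/P = (2.127 × 8.314 × 272) / (116 × 10³ Pa) = 0.0415 m³ = 41.5 L.

41.5 L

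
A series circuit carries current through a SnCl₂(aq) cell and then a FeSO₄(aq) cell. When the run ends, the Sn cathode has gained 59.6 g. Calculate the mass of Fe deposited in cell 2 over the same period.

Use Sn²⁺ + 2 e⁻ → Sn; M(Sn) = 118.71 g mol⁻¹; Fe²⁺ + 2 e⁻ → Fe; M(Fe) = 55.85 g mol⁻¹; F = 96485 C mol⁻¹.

n(Sn) = 59.6 / 118.71 = 0.5021 mol.
Since Sn²⁺ + 2 e⁻ → Sn, n(e⁻) passed = 2 × 0.5021 = 1.004 mol.
Cells in series carry the same charge, so the same 1.004 mol of electrons passes through cell 2.
Fe²⁺ + 2 e⁻ → Fe, so n(Fe) = 1.004 / 2 = 0.5021 mol.
m(Fe) = 0.5021 × 55.85 = 28.0 g.

28.0 g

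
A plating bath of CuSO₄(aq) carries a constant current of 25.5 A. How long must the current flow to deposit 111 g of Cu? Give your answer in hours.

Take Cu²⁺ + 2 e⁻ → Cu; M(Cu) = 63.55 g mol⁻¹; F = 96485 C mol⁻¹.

n(Cu) = m/M = 111 / 63.55 = 1.747 mol.
Each Cu atom requires 2 electrons, so n(e⁻) = 2 × 1.747 = 3.493 mol.
Q = n(e⁻)·F = 3.493 × 96485 = 337100 C.
t = Q/I = 337100 / 25.50 A = 13220 s = 3.67 h.

3.67 h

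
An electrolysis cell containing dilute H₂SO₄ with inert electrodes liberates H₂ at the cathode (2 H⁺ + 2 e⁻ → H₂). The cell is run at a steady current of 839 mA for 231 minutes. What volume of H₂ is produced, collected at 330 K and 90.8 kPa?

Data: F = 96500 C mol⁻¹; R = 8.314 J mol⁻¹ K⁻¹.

1.82 L

Q = I·t = 0.8390 A × 13860 s = 11630 C.
n(e⁻) = Q/F = 11630 / 96500 = 0.1205 mol.
2 electrons are transferred per H₂ molecule, so n(H₂) = 0.1205 / 2 = 0.06025 mol.
V = nRT/P = (0.06025 × 8.314 × 330) / (90.8 × 10³ Pa) = 0.00182 m³ = 1.82 L.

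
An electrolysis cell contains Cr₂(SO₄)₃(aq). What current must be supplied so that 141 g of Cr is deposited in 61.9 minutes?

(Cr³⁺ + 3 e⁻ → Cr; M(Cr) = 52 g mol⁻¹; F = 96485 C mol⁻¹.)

n(Cr) = 141 / 52 = 2.712 mol.
n(e⁻) = 3 × 2.712 = 8.135 mol.
Q = n(e⁻)·F = 8.135 × 96485 = 784900 C.
I = Q/t = 784900 / 3714.0 s = 211 A.

211 A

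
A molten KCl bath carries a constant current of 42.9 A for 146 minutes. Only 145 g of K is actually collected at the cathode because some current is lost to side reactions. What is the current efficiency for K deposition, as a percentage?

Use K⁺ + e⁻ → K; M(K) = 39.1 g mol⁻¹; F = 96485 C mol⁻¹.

Q = I·t = 42.90 × 8760.0 = 375800 C; n(e⁻) = 375800/96485 = 3.895 mol.
Theoretical n(K) = n(e⁻)/1 = 3.895 mol, i.e. m_theo = 3.895 × 39.1 = 152.3 g.
Efficiency = m_actual / m_theo = 145 / 152.3 = 95.2 %.

95.2 %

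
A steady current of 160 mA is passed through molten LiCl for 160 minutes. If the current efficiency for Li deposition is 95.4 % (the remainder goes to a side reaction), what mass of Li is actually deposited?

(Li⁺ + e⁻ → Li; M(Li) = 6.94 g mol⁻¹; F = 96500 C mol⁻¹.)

Q = I·t = 0.1600 × 9600.0 = 1536 C.
n(e⁻) = 1536/96500 = 0.01592 mol; theoretically n(Li) = 0.01592/1 = 0.01592 mol, m_theo = 0.1105 g.
At 95.4 % efficiency, m_actual = 0.954 × 0.1105 = 0.105 g.

0.105 g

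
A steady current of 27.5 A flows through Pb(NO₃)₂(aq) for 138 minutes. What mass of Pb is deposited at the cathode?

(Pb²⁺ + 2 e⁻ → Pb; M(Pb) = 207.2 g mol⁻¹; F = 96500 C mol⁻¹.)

244 g

Q = I·t = 27.50 A × 8280.0 s = 227700 C.
n(e⁻) = Q/F = 227700 / 96500 = 2.360 mol.
Pb²⁺ + 2 e⁻ → Pb, so n(Pb) = n(e⁻)/2 = 1.180 mol.
m = n·M = 1.180 × 207.2 = 244 g.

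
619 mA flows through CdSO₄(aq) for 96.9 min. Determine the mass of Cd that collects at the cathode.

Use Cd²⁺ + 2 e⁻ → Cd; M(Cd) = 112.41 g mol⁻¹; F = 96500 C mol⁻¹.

2.10 g

Q = I·t = 0.6190 A × 5814.0 s = 3599 C.
n(e⁻) = Q/F = 3599 / 96500 = 0.03729 mol.
Cd²⁺ + 2 e⁻ → Cd, so n(Cd) = n(e⁻)/2 = 0.01865 mol.
m = n·M = 0.01865 × 112.41 = 2.10 g.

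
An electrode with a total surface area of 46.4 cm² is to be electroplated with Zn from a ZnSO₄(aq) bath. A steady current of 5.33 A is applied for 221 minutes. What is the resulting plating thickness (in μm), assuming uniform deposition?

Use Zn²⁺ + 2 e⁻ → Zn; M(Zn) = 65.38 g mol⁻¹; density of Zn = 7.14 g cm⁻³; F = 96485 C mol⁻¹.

Q = I·t = 5.330 × 13260 = 70680 C; n(e⁻) = 0.7325 mol.
n(Zn) = n(e⁻)/2 = 0.3663 mol, so m = 0.3663 × 65.38 = 23.95 g.
Volume = m/ρ = 23.95 / 7.14 = 3.354 cm³.
Thickness = V/A = 3.354 / 46.4 = 0.0723 cm = 723 μm.

723 μm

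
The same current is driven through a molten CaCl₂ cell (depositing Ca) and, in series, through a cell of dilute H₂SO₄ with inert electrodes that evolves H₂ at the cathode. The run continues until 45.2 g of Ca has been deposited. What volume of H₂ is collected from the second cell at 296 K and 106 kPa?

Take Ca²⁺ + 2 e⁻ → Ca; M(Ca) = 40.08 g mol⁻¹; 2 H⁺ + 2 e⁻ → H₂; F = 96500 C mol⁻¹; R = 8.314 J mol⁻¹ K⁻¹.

26.2 L

n(Ca) = 45.2 / 40.08 = 1.128 mol, so n(e⁻) = 2 × 1.128 = 2.255 mol.
The cells are in series, so the same 2.255 mol of electrons passes through the second cell.
2 H⁺ + 2 e⁻ → H₂ — 2 mol e⁻ per mol H₂, so n(H₂) = 2.255/2 = 1.128 mol.
V = nRT/P = (1.128 × 8.314 × 296) / (106 × 10³) = 0.0262 m³ = 26.2 L.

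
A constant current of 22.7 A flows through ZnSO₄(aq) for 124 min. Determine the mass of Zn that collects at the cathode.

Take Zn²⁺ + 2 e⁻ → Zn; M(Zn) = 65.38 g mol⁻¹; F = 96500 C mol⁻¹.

Q = I·t = 22.70 A × 7440.0 s = 168900 C.
n(e⁻) = Q/F = 168900 / 96500 = 1.750 mol.
Zn²⁺ + 2 e⁻ → Zn, so n(Zn) = n(e⁻)/2 = 0.8751 mol.
m = n·M = 0.8751 × 65.38 = 57.2 g.

57.2 g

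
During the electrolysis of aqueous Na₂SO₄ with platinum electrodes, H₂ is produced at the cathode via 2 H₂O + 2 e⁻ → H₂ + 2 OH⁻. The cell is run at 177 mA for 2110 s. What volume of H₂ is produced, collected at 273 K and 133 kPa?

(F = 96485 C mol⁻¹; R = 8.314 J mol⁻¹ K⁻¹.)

0.0330 L

Q = I·t = 0.1770 A × 2110.0 s = 373.5 C.
n(e⁻) = Q/F = 373.5 / 96485 = 0.003871 mol.
2 electrons are transferred per H₂ molecule, so n(H₂) = 0.003871 / 2 = 0.001935 mol.
V = nRT/P = (0.001935 × 8.314 × 273) / (133 × 10³ Pa) = 3.30 × 10⁻⁵ m³ = 0.0330 L.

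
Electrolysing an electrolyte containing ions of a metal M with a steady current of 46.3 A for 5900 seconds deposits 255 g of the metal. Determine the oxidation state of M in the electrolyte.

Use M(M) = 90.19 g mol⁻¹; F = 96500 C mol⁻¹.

Q = I·t = 46.30 A × 5900.0 s = 273200 C, so n(e⁻) = 273200/96500 = 2.831 mol.
n(M) deposited = 255 / 90.19 = 2.827 mol.
Electrons per atom = n(e⁻)/n(M) = 2.831 / 2.827 = 1.00 ≈ 1, so the ion is M⁺.

+1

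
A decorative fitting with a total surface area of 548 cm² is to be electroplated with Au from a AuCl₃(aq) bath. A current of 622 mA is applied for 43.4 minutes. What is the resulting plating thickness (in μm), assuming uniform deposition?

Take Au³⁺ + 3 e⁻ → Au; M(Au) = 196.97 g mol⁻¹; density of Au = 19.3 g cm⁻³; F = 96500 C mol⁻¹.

Q = I·t = 0.6220 × 2604.0 = 1620 C; n(e⁻) = 0.01678 mol.
n(Au) = n(e⁻)/3 = 0.005595 mol, so m = 0.005595 × 196.97 = 1.102 g.
Volume = m/ρ = 1.102 / 19.3 = 0.05710 cm³.
Thickness = V/A = 0.05710 / 548 = 1.04 × 10⁻⁴ cm = 1.04 μm.

1.04 μm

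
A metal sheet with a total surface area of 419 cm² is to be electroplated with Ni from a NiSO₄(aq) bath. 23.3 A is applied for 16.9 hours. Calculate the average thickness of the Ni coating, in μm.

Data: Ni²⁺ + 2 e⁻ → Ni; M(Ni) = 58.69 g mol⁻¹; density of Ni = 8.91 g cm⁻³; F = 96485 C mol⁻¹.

1150 μm

Q = I·t = 23.30 × 60840 = 1418000 C; n(e⁻) = 14.69 mol.
n(Ni) = n(e⁻)/2 = 7.346 mol, so m = 7.346 × 58.69 = 431.1 g.
Volume = m/ρ = 431.1 / 8.91 = 48.39 cm³.
Thickness = V/A = 48.39 / 419 = 0.115 cm = 1150 μm.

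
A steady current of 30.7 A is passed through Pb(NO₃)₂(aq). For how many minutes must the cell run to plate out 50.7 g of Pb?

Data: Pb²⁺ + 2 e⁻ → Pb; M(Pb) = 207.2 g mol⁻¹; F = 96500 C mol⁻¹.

25.6 min

n(Pb) = m/M = 50.7 / 207.2 = 0.2447 mol.
Each Pb atom requires 2 electrons, so n(e⁻) = 2 × 0.2447 = 0.4894 mol.
Q = n(e⁻)·F = 0.4894 × 96500 = 47230 C.
t = Q/I = 47230 / 30.70 A = 1538 s = 25.6 min.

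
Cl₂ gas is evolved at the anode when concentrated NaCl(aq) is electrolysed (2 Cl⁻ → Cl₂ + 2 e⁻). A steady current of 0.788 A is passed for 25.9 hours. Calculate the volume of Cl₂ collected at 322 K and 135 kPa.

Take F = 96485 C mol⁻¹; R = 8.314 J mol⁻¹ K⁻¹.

Q = I·t = 0.7880 A × 93240 s = 73470 C.
n(e⁻) = Q/F = 73470 / 96485 = 0.7615 mol.
2 electrons are transferred per Cl₂ molecule, so n(Cl₂) = 0.7615 / 2 = 0.3807 mol.
V = nRT/P = (0.3807 × 8.314 × 322) / (135 × 10³ Pa) = 0.00755 m³ = 7.55 L.

7.55 L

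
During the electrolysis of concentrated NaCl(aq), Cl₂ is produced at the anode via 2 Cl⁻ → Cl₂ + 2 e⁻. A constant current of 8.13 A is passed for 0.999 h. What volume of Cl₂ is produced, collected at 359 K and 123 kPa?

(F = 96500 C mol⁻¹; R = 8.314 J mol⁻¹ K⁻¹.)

Q = I·t = 8.130 A × 3596.4 s = 29240 C.
n(e⁻) = Q/F = 29240 / 96500 = 0.3030 mol.
2 electrons are transferred per Cl₂ molecule, so n(Cl₂) = 0.3030 / 2 = 0.1515 mol.
V = nRT/P = (0.1515 × 8.314 × 359) / (123 × 10³ Pa) = 0.00368 m³ = 3.68 L.

3.68 L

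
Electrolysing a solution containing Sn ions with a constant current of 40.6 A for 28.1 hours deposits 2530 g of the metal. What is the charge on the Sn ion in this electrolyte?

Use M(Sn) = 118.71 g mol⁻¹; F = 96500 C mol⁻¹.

+2

Q = I·t = 40.60 A × 101160 s = 4107000 C, so n(e⁻) = 4107000/96500 = 42.56 mol.
n(Sn) deposited = 2530 / 118.71 = 21.31 mol.
Electrons per atom = n(e⁻)/n(Sn) = 42.56 / 21.31 = 2.00 ≈ 2, so the ion is Sn²⁺.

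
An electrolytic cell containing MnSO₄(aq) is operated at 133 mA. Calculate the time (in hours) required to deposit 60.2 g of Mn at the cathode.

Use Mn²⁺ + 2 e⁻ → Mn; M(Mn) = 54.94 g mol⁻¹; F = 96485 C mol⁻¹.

n(Mn) = m/M = 60.2 / 54.94 = 1.096 mol.
Each Mn atom requires 2 electrons, so n(e⁻) = 2 × 1.096 = 2.191 mol.
Q = n(e⁻)·F = 2.191 × 96485 = 211400 C.
t = Q/I = 211400 / 0.1330 A = 1590000 s = 442 h.

442 h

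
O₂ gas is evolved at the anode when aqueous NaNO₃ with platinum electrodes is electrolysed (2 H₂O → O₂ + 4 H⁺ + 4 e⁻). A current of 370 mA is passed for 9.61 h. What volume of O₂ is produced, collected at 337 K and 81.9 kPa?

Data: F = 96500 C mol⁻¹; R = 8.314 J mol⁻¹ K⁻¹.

Q = I·t = 0.3700 A × 34596 s = 12800 C.
n(e⁻) = Q/F = 12800 / 96500 = 0.1326 mol.
4 electrons are transferred per O₂ molecule, so n(O₂) = 0.1326 / 4 = 0.03316 mol.
V = nRT/P = (0.03316 × 8.314 × 337) / (81.9 × 10³ Pa) = 0.00113 m³ = 1.13 L.

1.13 L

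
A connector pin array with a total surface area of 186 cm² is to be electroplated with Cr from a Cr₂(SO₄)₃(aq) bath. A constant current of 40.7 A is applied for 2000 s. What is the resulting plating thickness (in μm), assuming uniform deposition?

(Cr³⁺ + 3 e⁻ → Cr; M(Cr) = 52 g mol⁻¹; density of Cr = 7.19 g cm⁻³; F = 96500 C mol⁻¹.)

109 μm

Q = I·t = 40.70 × 2000.0 = 81400 C; n(e⁻) = 0.8435 mol.
n(Cr) = n(e⁻)/3 = 0.2812 mol, so m = 0.2812 × 52 = 14.62 g.
Volume = m/ρ = 14.62 / 7.19 = 2.034 cm³.
Thickness = V/A = 2.034 / 186 = 0.0109 cm = 109 μm.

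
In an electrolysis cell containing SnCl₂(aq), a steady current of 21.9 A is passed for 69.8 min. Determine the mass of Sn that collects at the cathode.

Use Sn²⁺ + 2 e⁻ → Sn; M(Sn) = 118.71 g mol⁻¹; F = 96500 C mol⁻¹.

56.4 g

Q = I·t = 21.90 A × 4188.0 s = 91720 C.
n(e⁻) = Q/F = 91720 / 96500 = 0.9504 mol.
Sn²⁺ + 2 e⁻ → Sn, so n(Sn) = n(e⁻)/2 = 0.4752 mol.
m = n·M = 0.4752 × 118.71 = 56.4 g.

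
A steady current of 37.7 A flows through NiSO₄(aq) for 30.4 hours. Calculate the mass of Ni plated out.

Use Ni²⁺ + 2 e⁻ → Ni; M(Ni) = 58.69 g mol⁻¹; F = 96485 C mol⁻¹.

1250 g

Q = I·t = 37.70 A × 109440 s = 4126000 C.
n(e⁻) = Q/F = 4126000 / 96485 = 42.76 mol.
Ni²⁺ + 2 e⁻ → Ni, so n(Ni) = n(e⁻)/2 = 21.38 mol.
m = n·M = 21.38 × 58.69 = 1250 g.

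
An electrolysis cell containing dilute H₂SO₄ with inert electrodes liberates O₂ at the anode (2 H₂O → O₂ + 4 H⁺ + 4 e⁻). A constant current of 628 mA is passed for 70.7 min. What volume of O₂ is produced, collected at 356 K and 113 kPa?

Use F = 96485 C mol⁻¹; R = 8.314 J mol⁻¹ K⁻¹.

Q = I·t = 0.6280 A × 4242.0 s = 2664 C.
n(e⁻) = Q/F = 2664 / 96485 = 0.02761 mol.
4 electrons are transferred per O₂ molecule, so n(O₂) = 0.02761 / 4 = 0.006903 mol.
V = nRT/P = (0.006903 × 8.314 × 356) / (113 × 10³ Pa) = 1.81 × 10⁻⁴ m³ = 0.181 L.

0.181 L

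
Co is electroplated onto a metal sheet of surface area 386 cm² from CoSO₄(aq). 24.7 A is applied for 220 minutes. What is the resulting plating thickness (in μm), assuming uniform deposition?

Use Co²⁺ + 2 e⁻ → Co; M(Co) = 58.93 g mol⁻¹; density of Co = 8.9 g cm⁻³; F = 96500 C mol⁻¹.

Q = I·t = 24.70 × 13200 = 326000 C; n(e⁻) = 3.379 mol.
n(Co) = n(e⁻)/2 = 1.689 mol, so m = 1.689 × 58.93 = 99.55 g.
Volume = m/ρ = 99.55 / 8.9 = 11.19 cm³.
Thickness = V/A = 11.19 / 386 = 0.0290 cm = 290 μm.

290 μm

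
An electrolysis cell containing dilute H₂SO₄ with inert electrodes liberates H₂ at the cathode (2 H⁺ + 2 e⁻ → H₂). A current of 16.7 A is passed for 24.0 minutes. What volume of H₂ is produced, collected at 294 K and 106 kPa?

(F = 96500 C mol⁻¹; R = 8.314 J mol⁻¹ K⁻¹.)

2.87 L

Q = I·t = 16.70 A × 1440.0 s = 24050 C.
n(e⁻) = Q/F = 24050 / 96500 = 0.2492 mol.
2 electrons are transferred per H₂ molecule, so n(H₂) = 0.2492 / 2 = 0.1246 mol.
V = nRT/P = (0.1246 × 8.314 × 294) / (106 × 10³ Pa) = 0.00287 m³ = 2.87 L.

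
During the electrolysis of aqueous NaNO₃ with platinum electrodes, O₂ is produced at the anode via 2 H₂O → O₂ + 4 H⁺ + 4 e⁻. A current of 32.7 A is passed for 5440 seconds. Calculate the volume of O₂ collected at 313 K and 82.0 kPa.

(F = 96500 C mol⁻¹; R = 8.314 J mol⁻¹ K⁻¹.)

Q = I·t = 32.70 A × 5440.0 s = 177900 C.
n(e⁻) = Q/F = 177900 / 96500 = 1.843 mol.
4 electrons are transferred per O₂ molecule, so n(O₂) = 1.843 / 4 = 0.4608 mol.
V = nRT/P = (0.4608 × 8.314 × 313) / (82.0 × 10³ Pa) = 0.0146 m³ = 14.6 L.

14.6 L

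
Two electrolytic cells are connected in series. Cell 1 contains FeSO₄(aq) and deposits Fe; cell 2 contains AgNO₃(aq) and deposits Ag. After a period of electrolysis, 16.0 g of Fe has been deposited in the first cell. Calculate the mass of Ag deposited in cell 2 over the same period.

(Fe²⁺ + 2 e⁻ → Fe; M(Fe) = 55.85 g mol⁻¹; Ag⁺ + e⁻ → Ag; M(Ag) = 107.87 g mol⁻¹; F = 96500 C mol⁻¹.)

61.8 g

n(Fe) = 16.0 / 55.85 = 0.2865 mol.
Since Fe²⁺ + 2 e⁻ → Fe, n(e⁻) passed = 2 × 0.2865 = 0.5730 mol.
Cells in series carry the same charge, so the same 0.5730 mol of electrons passes through cell 2.
Ag⁺ + e⁻ → Ag, so n(Ag) = 0.5730 / 1 = 0.5730 mol.
m(Ag) = 0.5730 × 107.87 = 61.8 g.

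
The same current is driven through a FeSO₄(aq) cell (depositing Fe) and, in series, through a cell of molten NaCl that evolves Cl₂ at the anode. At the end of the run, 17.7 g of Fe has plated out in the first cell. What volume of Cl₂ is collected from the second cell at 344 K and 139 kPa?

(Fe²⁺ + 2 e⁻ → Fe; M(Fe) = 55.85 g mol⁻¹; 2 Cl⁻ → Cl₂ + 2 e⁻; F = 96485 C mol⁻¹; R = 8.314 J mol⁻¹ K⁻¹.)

n(Fe) = 17.7 / 55.85 = 0.3169 mol, so n(e⁻) = 2 × 0.3169 = 0.6338 mol.
The cells are in series, so the same 0.6338 mol of electrons passes through the second cell.
2 Cl⁻ → Cl₂ + 2 e⁻ — 2 mol e⁻ per mol Cl₂, so n(Cl₂) = 0.6338/2 = 0.3169 mol.
V = nRT/P = (0.3169 × 8.314 × 344) / (139 × 10³) = 0.00652 m³ = 6.52 L.

6.52 L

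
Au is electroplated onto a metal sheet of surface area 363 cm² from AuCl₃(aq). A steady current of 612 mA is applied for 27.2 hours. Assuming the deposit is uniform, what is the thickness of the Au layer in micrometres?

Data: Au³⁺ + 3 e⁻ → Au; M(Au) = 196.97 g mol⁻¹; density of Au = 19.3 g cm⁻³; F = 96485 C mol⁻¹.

58.2 μm

Q = I·t = 0.6120 × 97920 = 59930 C; n(e⁻) = 0.6211 mol.
n(Au) = n(e⁻)/3 = 0.2070 mol, so m = 0.2070 × 196.97 = 40.78 g.
Volume = m/ρ = 40.78 / 19.3 = 2.113 cm³.
Thickness = V/A = 2.113 / 363 = 0.00582 cm = 58.2 μm.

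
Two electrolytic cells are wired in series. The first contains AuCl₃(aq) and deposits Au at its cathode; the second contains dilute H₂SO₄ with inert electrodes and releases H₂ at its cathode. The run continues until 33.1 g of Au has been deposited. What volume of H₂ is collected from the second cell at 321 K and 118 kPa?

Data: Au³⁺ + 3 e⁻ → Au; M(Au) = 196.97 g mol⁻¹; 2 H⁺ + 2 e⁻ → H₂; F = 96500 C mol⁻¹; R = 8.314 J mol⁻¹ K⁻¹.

n(Au) = 33.1 / 196.97 = 0.1680 mol, so n(e⁻) = 3 × 0.1680 = 0.5041 mol.
The cells are in series, so the same 0.5041 mol of electrons passes through the second cell.
2 H⁺ + 2 e⁻ → H₂ — 2 mol e⁻ per mol H₂, so n(H₂) = 0.5041/2 = 0.2521 mol.
V = nRT/P = (0.2521 × 8.314 × 321) / (118 × 10³) = 0.00570 m³ = 5.70 L.

5.70 L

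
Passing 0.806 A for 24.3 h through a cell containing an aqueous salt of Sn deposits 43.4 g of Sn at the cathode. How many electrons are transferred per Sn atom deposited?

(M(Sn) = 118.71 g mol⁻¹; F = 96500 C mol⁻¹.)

Q = I·t = 0.8060 A × 87480 s = 70510 C, so n(e⁻) = 70510/96500 = 0.7307 mol.
n(Sn) deposited = 43.4 / 118.71 = 0.3656 mol.
Electrons per atom = n(e⁻)/n(Sn) = 0.7307 / 0.3656 = 2.00 ≈ 2, so the ion is Sn²⁺.

2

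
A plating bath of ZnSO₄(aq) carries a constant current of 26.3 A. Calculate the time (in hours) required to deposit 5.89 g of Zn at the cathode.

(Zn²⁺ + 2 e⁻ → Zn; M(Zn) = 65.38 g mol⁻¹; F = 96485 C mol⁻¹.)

n(Zn) = m/M = 5.89 / 65.38 = 0.09009 mol.
Each Zn atom requires 2 electrons, so n(e⁻) = 2 × 0.09009 = 0.1802 mol.
Q = n(e⁻)·F = 0.1802 × 96485 = 17380 C.
t = Q/I = 17380 / 26.30 A = 661.0 s = 0.184 h.

0.184 h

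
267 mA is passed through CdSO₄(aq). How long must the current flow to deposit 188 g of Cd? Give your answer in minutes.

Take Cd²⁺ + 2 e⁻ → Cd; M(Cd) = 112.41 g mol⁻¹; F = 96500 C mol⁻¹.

n(Cd) = m/M = 188 / 112.41 = 1.672 mol.
Each Cd atom requires 2 electrons, so n(e⁻) = 2 × 1.672 = 3.345 mol.
Q = n(e⁻)·F = 3.345 × 96500 = 322800 C.
t = Q/I = 322800 / 0.2670 A = 1209000 s = 20100 min.

20100 min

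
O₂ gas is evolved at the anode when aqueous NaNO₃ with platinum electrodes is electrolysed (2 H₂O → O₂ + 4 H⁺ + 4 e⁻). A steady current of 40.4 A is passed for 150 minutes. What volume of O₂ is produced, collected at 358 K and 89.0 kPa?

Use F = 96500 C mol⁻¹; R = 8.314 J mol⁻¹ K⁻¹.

31.5 L

Q = I·t = 40.40 A × 9000.0 s = 363600 C.
n(e⁻) = Q/F = 363600 / 96500 = 3.768 mol.
4 electrons are transferred per O₂ molecule, so n(O₂) = 3.768 / 4 = 0.9420 mol.
V = nRT/P = (0.9420 × 8.314 × 358) / (89.0 × 10³ Pa) = 0.0315 m³ = 31.5 L.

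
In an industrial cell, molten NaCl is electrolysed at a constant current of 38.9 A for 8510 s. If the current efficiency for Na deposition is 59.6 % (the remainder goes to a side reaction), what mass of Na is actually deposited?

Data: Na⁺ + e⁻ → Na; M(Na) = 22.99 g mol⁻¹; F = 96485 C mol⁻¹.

47.0 g

Q = I·t = 38.90 × 8510.0 = 331000 C.
n(e⁻) = 331000/96485 = 3.431 mol; theoretically n(Na) = 3.431/1 = 3.431 mol, m_theo = 78.88 g.
At 59.6 % efficiency, m_actual = 0.596 × 78.88 = 47.0 g.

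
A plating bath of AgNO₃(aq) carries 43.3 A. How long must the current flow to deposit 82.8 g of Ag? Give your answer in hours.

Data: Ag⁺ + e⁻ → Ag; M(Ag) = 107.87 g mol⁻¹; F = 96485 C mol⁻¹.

n(Ag) = m/M = 82.8 / 107.87 = 0.7676 mol.
Each Ag atom requires 1 electron, so n(e⁻) = 1 × 0.7676 = 0.7676 mol.
Q = n(e⁻)·F = 0.7676 × 96485 = 74060 C.
t = Q/I = 74060 / 43.30 A = 1710 s = 0.475 h.

0.475 h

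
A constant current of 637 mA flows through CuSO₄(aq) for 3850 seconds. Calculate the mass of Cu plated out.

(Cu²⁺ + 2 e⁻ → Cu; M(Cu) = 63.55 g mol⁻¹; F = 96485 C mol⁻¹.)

0.808 g

Q = I·t = 0.6370 A × 3850.0 s = 2452 C.
n(e⁻) = Q/F = 2452 / 96485 = 0.02542 mol.
Cu²⁺ + 2 e⁻ → Cu, so n(Cu) = n(e⁻)/2 = 0.01271 mol.
m = n·M = 0.01271 × 63.55 = 0.808 g.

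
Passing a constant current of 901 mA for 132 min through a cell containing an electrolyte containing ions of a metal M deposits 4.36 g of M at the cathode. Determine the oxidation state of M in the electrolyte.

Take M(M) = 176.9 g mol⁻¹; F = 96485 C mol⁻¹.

Q = I·t = 0.9010 A × 7920.0 s = 7136 C, so n(e⁻) = 7136/96485 = 0.07396 mol.
n(M) deposited = 4.36 / 176.9 = 0.02465 mol.
Electrons per atom = n(e⁻)/n(M) = 0.07396 / 0.02465 = 3.00 ≈ 3, so the ion is M³⁺.

+3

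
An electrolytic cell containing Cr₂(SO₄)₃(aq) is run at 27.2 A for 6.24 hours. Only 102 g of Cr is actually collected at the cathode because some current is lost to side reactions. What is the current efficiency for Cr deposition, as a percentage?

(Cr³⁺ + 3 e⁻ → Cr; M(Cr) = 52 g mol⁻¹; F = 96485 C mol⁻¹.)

Q = I·t = 27.20 × 22464 = 611000 C; n(e⁻) = 611000/96485 = 6.333 mol.
Theoretical n(Cr) = n(e⁻)/3 = 2.111 mol, i.e. m_theo = 2.111 × 52 = 109.8 g.
Efficiency = m_actual / m_theo = 102 / 109.8 = 92.9 %.

92.9 %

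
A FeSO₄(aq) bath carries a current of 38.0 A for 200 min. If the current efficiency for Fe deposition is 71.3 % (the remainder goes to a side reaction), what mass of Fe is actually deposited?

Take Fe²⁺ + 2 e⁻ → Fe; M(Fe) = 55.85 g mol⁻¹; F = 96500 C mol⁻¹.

Q = I·t = 38.00 × 12000 = 456000 C.
n(e⁻) = 456000/96500 = 4.725 mol; theoretically n(Fe) = 4.725/2 = 2.363 mol, m_theo = 132.0 g.
At 71.3 % efficiency, m_actual = 0.713 × 132.0 = 94.1 g.

94.1 g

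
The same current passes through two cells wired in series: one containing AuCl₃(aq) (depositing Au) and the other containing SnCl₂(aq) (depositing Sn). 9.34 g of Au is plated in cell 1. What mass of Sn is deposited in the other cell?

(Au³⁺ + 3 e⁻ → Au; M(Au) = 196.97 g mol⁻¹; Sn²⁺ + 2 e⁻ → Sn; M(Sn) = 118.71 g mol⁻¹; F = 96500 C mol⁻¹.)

n(Au) = 9.34 / 196.97 = 0.04742 mol.
Since Au³⁺ + 3 e⁻ → Au, n(e⁻) passed = 3 × 0.04742 = 0.1423 mol.
Cells in series carry the same charge, so the same 0.1423 mol of electrons passes through cell 2.
Sn²⁺ + 2 e⁻ → Sn, so n(Sn) = 0.1423 / 2 = 0.07113 mol.
m(Sn) = 0.07113 × 118.71 = 8.44 g.

8.44 g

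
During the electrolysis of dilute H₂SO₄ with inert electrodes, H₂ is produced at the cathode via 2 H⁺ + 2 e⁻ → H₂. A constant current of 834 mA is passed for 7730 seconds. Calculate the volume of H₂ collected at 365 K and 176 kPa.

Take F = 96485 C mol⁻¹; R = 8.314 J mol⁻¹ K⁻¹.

Q = I·t = 0.8340 A × 7730.0 s = 6447 C.
n(e⁻) = Q/F = 6447 / 96485 = 0.06682 mol.
2 electrons are transferred per H₂ molecule, so n(H₂) = 0.06682 / 2 = 0.03341 mol.
V = nRT/P = (0.03341 × 8.314 × 365) / (176 × 10³ Pa) = 5.76 × 10⁻⁴ m³ = 0.576 L.

0.576 L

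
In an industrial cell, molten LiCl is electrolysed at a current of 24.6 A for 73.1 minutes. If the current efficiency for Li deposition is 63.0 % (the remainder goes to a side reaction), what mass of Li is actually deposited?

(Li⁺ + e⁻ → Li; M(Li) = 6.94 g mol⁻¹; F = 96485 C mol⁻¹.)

4.89 g

Q = I·t = 24.60 × 4386.0 = 107900 C.
n(e⁻) = 107900/96485 = 1.118 mol; theoretically n(Li) = 1.118/1 = 1.118 mol, m_theo = 7.761 g.
At 63.0 % efficiency, m_actual = 0.630 × 7.761 = 4.89 g.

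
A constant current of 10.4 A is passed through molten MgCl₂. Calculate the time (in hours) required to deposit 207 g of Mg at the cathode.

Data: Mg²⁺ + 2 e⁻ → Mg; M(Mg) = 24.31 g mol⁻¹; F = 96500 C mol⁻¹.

n(Mg) = m/M = 207 / 24.31 = 8.515 mol.
Each Mg atom requires 2 electrons, so n(e⁻) = 2 × 8.515 = 17.03 mol.
Q = n(e⁻)·F = 17.03 × 96500 = 1643000 C.
t = Q/I = 1643000 / 10.40 A = 158000 s = 43.9 h.

43.9 h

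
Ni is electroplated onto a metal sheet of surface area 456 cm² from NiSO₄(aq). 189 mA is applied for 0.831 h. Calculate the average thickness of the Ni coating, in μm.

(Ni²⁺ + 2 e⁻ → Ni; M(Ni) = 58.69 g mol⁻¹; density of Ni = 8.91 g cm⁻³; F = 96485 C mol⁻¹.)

0.423 μm

Q = I·t = 0.1890 × 2991.6 = 565.4 C; n(e⁻) = 0.005860 mol.
n(Ni) = n(e⁻)/2 = 0.002930 mol, so m = 0.002930 × 58.69 = 0.1720 g.
Volume = m/ρ = 0.1720 / 8.91 = 0.01930 cm³.
Thickness = V/A = 0.01930 / 456 = 4.23 × 10⁻⁵ cm = 0.423 μm.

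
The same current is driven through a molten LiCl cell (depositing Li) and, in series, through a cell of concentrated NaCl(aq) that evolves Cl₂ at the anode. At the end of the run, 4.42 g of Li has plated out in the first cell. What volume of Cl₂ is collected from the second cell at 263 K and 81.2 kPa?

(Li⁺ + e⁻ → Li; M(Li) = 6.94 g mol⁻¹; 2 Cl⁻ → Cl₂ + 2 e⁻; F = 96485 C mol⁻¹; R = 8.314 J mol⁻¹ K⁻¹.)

8.58 L

n(Li) = 4.42 / 6.94 = 0.6369 mol, so n(e⁻) = 1 × 0.6369 = 0.6369 mol.
The cells are in series, so the same 0.6369 mol of electrons passes through the second cell.
2 Cl⁻ → Cl₂ + 2 e⁻ — 2 mol e⁻ per mol Cl₂, so n(Cl₂) = 0.6369/2 = 0.3184 mol.
V = nRT/P = (0.3184 × 8.314 × 263) / (81.2 × 10³) = 0.00858 m³ = 8.58 L.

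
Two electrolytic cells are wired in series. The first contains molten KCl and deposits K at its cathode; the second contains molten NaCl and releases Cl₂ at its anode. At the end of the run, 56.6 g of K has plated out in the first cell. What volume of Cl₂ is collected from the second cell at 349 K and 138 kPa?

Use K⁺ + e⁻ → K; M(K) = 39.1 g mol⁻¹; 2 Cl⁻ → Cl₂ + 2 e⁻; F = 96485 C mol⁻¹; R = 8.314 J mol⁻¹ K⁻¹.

15.2 L

n(K) = 56.6 / 39.1 = 1.448 mol, so n(e⁻) = 1 × 1.448 = 1.448 mol.
The cells are in series, so the same 1.448 mol of electrons passes through the second cell.
2 Cl⁻ → Cl₂ + 2 e⁻ — 2 mol e⁻ per mol Cl₂, so n(Cl₂) = 1.448/2 = 0.7238 mol.
V = nRT/P = (0.7238 × 8.314 × 349) / (138 × 10³) = 0.0152 m³ = 15.2 L.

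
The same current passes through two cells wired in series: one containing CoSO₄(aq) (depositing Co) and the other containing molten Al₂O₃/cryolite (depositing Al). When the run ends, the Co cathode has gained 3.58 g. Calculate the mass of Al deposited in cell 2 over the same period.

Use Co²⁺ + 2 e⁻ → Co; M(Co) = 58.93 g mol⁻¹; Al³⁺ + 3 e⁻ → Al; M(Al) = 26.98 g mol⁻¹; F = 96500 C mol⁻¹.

1.09 g

n(Co) = 3.58 / 58.93 = 0.06075 mol.
Since Co²⁺ + 2 e⁻ → Co, n(e⁻) passed = 2 × 0.06075 = 0.1215 mol.
Cells in series carry the same charge, so the same 0.1215 mol of electrons passes through cell 2.
Al³⁺ + 3 e⁻ → Al, so n(Al) = 0.1215 / 3 = 0.04050 mol.
m(Al) = 0.04050 × 26.98 = 1.09 g.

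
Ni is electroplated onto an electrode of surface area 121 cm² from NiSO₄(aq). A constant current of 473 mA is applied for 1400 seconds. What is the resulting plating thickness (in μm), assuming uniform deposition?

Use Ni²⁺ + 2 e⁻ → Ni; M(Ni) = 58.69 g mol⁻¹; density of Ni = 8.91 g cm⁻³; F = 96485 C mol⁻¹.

Q = I·t = 0.4730 × 1400.0 = 662.2 C; n(e⁻) = 0.006863 mol.
n(Ni) = n(e⁻)/2 = 0.003432 mol, so m = 0.003432 × 58.69 = 0.2014 g.
Volume = m/ρ = 0.2014 / 8.91 = 0.02260 cm³.
Thickness = V/A = 0.02260 / 121 = 1.87 × 10⁻⁴ cm = 1.87 μm.

1.87 μm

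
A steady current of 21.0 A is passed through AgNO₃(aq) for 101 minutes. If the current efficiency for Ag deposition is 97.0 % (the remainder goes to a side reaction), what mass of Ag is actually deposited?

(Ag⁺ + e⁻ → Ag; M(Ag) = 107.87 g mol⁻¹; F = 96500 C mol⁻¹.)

138 g

Q = I·t = 21.00 × 6060.0 = 127300 C.
n(e⁻) = 127300/96500 = 1.319 mol; theoretically n(Ag) = 1.319/1 = 1.319 mol, m_theo = 142.3 g.
At 97.0 % efficiency, m_actual = 0.970 × 142.3 = 138 g.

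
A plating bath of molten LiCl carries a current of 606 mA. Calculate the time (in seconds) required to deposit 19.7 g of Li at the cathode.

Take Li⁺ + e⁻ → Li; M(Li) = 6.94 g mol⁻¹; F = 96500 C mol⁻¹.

n(Li) = m/M = 19.7 / 6.94 = 2.839 mol.
Each Li atom requires 1 electron, so n(e⁻) = 1 × 2.839 = 2.839 mol.
Q = n(e⁻)·F = 2.839 × 96500 = 273900 C.
t = Q/I = 273900 / 0.6060 A = 452000 s.

4.52 × 10⁵ s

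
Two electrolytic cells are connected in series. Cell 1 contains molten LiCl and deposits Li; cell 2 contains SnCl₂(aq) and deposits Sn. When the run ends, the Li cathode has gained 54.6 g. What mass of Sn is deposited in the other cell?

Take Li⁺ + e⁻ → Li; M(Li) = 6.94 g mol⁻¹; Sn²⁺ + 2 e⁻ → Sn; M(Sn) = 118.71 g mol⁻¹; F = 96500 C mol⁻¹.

467 g

n(Li) = 54.6 / 6.94 = 7.867 mol.
Since Li⁺ + e⁻ → Li, n(e⁻) passed = 1 × 7.867 = 7.867 mol.
Cells in series carry the same charge, so the same 7.867 mol of electrons passes through cell 2.
Sn²⁺ + 2 e⁻ → Sn, so n(Sn) = 7.867 / 2 = 3.934 mol.
m(Sn) = 3.934 × 118.71 = 467 g.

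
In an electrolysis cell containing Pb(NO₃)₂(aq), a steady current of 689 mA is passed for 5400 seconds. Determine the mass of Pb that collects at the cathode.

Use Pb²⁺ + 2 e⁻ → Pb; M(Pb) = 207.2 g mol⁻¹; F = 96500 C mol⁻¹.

3.99 g

Q = I·t = 0.6890 A × 5400.0 s = 3721 C.
n(e⁻) = Q/F = 3721 / 96500 = 0.03856 mol.
Pb²⁺ + 2 e⁻ → Pb, so n(Pb) = n(e⁻)/2 = 0.01928 mol.
m = n·M = 0.01928 × 207.2 = 3.99 g.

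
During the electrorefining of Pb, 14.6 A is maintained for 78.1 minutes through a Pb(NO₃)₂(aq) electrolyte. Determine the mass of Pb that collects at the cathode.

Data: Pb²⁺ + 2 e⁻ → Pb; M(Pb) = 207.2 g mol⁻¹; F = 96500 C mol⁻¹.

73.4 g

Q = I·t = 14.60 A × 4686.0 s = 68420 C.
n(e⁻) = Q/F = 68420 / 96500 = 0.7090 mol.
Pb²⁺ + 2 e⁻ → Pb, so n(Pb) = n(e⁻)/2 = 0.3545 mol.
m = n·M = 0.3545 × 207.2 = 73.4 g.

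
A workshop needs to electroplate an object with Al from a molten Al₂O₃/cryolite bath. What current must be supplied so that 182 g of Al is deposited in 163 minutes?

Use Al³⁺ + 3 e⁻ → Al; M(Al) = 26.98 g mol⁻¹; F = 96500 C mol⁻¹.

n(Al) = 182 / 26.98 = 6.746 mol.
n(e⁻) = 3 × 6.746 = 20.24 mol.
Q = n(e⁻)·F = 20.24 × 96500 = 1953000 C.
I = Q/t = 1953000 / 9780.0 s = 200 A.

200 A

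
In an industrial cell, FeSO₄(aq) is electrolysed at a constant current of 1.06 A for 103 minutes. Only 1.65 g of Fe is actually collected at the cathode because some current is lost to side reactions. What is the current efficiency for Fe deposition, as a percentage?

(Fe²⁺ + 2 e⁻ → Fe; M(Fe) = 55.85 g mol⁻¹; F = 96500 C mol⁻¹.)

87.0 %

Q = I·t = 1.060 × 6180.0 = 6551 C; n(e⁻) = 6551/96500 = 0.06788 mol.
Theoretical n(Fe) = n(e⁻)/2 = 0.03394 mol, i.e. m_theo = 0.03394 × 55.85 = 1.896 g.
Efficiency = m_actual / m_theo = 1.65 / 1.896 = 87.0 %.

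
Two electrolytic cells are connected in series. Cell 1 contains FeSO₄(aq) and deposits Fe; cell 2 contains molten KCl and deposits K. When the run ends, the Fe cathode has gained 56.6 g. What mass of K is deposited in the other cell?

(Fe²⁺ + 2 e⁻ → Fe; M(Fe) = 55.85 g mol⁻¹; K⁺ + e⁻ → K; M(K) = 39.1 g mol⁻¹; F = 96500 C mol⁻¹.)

79.3 g

n(Fe) = 56.6 / 55.85 = 1.013 mol.
Since Fe²⁺ + 2 e⁻ → Fe, n(e⁻) passed = 2 × 1.013 = 2.027 mol.
Cells in series carry the same charge, so the same 2.027 mol of electrons passes through cell 2.
K⁺ + e⁻ → K, so n(K) = 2.027 / 1 = 2.027 mol.
m(K) = 2.027 × 39.1 = 79.3 g.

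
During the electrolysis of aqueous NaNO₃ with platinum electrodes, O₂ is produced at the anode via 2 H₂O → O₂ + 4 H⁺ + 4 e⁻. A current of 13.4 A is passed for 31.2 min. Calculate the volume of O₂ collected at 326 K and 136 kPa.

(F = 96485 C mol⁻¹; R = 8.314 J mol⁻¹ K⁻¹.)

Q = I·t = 13.40 A × 1872.0 s = 25080 C.
n(e⁻) = Q/F = 25080 / 96485 = 0.2600 mol.
4 electrons are transferred per O₂ molecule, so n(O₂) = 0.2600 / 4 = 0.06500 mol.
V = nRT/P = (0.06500 × 8.314 × 326) / (136 × 10³ Pa) = 0.00130 m³ = 1.30 L.

1.30 L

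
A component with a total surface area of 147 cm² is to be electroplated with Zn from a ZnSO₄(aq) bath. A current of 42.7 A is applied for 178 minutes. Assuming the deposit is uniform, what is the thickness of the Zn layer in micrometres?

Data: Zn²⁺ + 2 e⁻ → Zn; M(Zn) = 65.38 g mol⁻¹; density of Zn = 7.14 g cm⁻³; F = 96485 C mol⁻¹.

Q = I·t = 42.70 × 10680 = 456000 C; n(e⁻) = 4.726 mol.
n(Zn) = n(e⁻)/2 = 2.363 mol, so m = 2.363 × 65.38 = 154.5 g.
Volume = m/ρ = 154.5 / 7.14 = 21.64 cm³.
Thickness = V/A = 21.64 / 147 = 0.147 cm = 1470 μm.

1470 μm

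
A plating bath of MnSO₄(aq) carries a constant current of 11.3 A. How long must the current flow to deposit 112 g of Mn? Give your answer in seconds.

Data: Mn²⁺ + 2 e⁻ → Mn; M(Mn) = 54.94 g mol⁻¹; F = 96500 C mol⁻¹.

34800 s

n(Mn) = m/M = 112 / 54.94 = 2.039 mol.
Each Mn atom requires 2 electrons, so n(e⁻) = 2 × 2.039 = 4.077 mol.
Q = n(e⁻)·F = 4.077 × 96500 = 393400 C.
t = Q/I = 393400 / 11.30 A = 34820 s.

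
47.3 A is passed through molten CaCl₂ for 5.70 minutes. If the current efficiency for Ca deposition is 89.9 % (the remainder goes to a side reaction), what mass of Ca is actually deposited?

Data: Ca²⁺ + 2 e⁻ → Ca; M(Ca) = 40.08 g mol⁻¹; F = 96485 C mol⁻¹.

Q = I·t = 47.30 × 342.00 = 16180 C.
n(e⁻) = 16180/96485 = 0.1677 mol; theoretically n(Ca) = 0.1677/2 = 0.08383 mol, m_theo = 3.360 g.
At 89.9 % efficiency, m_actual = 0.899 × 3.360 = 3.02 g.

3.02 g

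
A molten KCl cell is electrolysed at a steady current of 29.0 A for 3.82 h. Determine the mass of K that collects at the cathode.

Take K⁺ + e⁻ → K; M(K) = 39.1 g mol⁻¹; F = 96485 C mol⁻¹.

Q = I·t = 29.00 A × 13752 s = 398800 C.
n(e⁻) = Q/F = 398800 / 96485 = 4.133 mol.
K⁺ + e⁻ → K, so n(K) = n(e⁻)/1 = 4.133 mol.
m = n·M = 4.133 × 39.1 = 162 g.

162 g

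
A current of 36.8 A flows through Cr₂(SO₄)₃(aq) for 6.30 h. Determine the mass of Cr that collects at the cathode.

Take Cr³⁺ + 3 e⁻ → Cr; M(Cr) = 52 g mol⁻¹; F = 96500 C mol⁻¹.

Q = I·t = 36.80 A × 22680 s = 834600 C.
n(e⁻) = Q/F = 834600 / 96500 = 8.649 mol.
Cr³⁺ + 3 e⁻ → Cr, so n(Cr) = n(e⁻)/3 = 2.883 mol.
m = n·M = 2.883 × 52 = 150 g.

150 g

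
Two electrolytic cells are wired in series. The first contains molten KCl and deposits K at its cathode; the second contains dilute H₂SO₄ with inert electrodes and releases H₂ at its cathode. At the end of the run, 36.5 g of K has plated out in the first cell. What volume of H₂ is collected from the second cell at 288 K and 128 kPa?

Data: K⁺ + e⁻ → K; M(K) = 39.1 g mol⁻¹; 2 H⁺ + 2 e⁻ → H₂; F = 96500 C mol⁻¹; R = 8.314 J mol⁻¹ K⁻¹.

n(K) = 36.5 / 39.1 = 0.9335 mol, so n(e⁻) = 1 × 0.9335 = 0.9335 mol.
The cells are in series, so the same 0.9335 mol of electrons passes through the second cell.
2 H⁺ + 2 e⁻ → H₂ — 2 mol e⁻ per mol H₂, so n(H₂) = 0.9335/2 = 0.4668 mol.
V = nRT/P = (0.4668 × 8.314 × 288) / (128 × 10³) = 0.00873 m³ = 8.73 L.

8.73 L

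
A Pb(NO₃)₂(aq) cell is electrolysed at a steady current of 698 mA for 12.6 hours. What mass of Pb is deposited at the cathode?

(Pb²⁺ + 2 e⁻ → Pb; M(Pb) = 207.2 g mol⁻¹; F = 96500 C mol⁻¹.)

Q = I·t = 0.6980 A × 45360 s = 31660 C.
n(e⁻) = Q/F = 31660 / 96500 = 0.3281 mol.
Pb²⁺ + 2 e⁻ → Pb, so n(Pb) = n(e⁻)/2 = 0.1640 mol.
m = n·M = 0.1640 × 207.2 = 34.0 g.

34.0 g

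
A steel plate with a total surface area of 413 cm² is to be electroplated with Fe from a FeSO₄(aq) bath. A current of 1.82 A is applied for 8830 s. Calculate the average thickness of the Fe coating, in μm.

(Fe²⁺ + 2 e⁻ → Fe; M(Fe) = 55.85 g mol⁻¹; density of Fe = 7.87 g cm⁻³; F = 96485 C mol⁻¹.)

Q = I·t = 1.820 × 8830.0 = 16070 C; n(e⁻) = 0.1666 mol.
n(Fe) = n(e⁻)/2 = 0.08328 mol, so m = 0.08328 × 55.85 = 4.651 g.
Volume = m/ρ = 4.651 / 7.87 = 0.5910 cm³.
Thickness = V/A = 0.5910 / 413 = 0.00143 cm = 14.3 μm.

14.3 μm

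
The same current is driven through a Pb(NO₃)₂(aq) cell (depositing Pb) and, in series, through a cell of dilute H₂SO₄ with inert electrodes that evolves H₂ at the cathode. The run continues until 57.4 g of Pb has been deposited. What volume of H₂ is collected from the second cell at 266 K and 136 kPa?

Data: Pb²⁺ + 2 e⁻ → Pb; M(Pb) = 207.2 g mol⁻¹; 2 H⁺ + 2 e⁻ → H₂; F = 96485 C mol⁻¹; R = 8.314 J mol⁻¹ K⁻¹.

4.50 L

n(Pb) = 57.4 / 207.2 = 0.2770 mol, so n(e⁻) = 2 × 0.2770 = 0.5541 mol.
The cells are in series, so the same 0.5541 mol of electrons passes through the second cell.
2 H⁺ + 2 e⁻ → H₂ — 2 mol e⁻ per mol H₂, so n(H₂) = 0.5541/2 = 0.2770 mol.
V = nRT/P = (0.2770 × 8.314 × 266) / (136 × 10³) = 0.00450 m³ = 4.50 L.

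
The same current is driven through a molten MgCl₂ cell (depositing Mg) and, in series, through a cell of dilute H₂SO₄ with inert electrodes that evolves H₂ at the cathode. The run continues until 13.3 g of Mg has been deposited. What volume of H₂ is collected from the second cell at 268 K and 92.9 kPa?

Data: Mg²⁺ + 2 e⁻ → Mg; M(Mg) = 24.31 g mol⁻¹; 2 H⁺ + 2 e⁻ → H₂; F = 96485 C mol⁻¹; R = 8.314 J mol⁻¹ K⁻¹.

n(Mg) = 13.3 / 24.31 = 0.5471 mol, so n(e⁻) = 2 × 0.5471 = 1.094 mol.
The cells are in series, so the same 1.094 mol of electrons passes through the second cell.
2 H⁺ + 2 e⁻ → H₂ — 2 mol e⁻ per mol H₂, so n(H₂) = 1.094/2 = 0.5471 mol.
V = nRT/P = (0.5471 × 8.314 × 268) / (92.9 × 10³) = 0.0131 m³ = 13.1 L.

13.1 L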